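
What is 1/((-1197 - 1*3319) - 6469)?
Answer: -1/10985 ≈ -9.1033e-5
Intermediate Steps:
1/((-1197 - 1*3319) - 6469) = 1/((-1197 - 3319) - 6469) = 1/(-4516 - 6469) = 1/(-10985) = -1/10985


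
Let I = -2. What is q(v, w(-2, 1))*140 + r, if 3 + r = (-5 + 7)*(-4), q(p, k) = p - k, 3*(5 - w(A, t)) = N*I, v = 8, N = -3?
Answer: 689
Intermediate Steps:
w(A, t) = 3 (w(A, t) = 5 - (-1)*(-2) = 5 - ⅓*6 = 5 - 2 = 3)
r = -11 (r = -3 + (-5 + 7)*(-4) = -3 + 2*(-4) = -3 - 8 = -11)
q(v, w(-2, 1))*140 + r = (8 - 1*3)*140 - 11 = (8 - 3)*140 - 11 = 5*140 - 11 = 700 - 11 = 689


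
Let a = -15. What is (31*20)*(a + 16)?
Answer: 620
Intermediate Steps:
(31*20)*(a + 16) = (31*20)*(-15 + 16) = 620*1 = 620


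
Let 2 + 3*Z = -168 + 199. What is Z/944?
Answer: 29/2832 ≈ 0.010240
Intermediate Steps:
Z = 29/3 (Z = -⅔ + (-168 + 199)/3 = -⅔ + (⅓)*31 = -⅔ + 31/3 = 29/3 ≈ 9.6667)
Z/944 = (29/3)/944 = (29/3)*(1/944) = 29/2832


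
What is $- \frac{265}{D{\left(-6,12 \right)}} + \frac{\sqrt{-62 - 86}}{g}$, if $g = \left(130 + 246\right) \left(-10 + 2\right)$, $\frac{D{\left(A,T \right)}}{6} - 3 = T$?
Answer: $- \frac{53}{18} - \frac{i \sqrt{37}}{1504} \approx -2.9444 - 0.0040444 i$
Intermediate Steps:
$D{\left(A,T \right)} = 18 + 6 T$
$g = -3008$ ($g = 376 \left(-8\right) = -3008$)
$- \frac{265}{D{\left(-6,12 \right)}} + \frac{\sqrt{-62 - 86}}{g} = - \frac{265}{18 + 6 \cdot 12} + \frac{\sqrt{-62 - 86}}{-3008} = - \frac{265}{18 + 72} + \sqrt{-148} \left(- \frac{1}{3008}\right) = - \frac{265}{90} + 2 i \sqrt{37} \left(- \frac{1}{3008}\right) = \left(-265\right) \frac{1}{90} - \frac{i \sqrt{37}}{1504} = - \frac{53}{18} - \frac{i \sqrt{37}}{1504}$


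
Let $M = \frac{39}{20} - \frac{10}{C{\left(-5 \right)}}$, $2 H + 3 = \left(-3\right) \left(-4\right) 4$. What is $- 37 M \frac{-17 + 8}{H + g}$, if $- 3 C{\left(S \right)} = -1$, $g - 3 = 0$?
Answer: $- \frac{3663}{10} \approx -366.3$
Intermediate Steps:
$g = 3$ ($g = 3 + 0 = 3$)
$C{\left(S \right)} = \frac{1}{3}$ ($C{\left(S \right)} = \left(- \frac{1}{3}\right) \left(-1\right) = \frac{1}{3}$)
$H = \frac{45}{2}$ ($H = - \frac{3}{2} + \frac{\left(-3\right) \left(-4\right) 4}{2} = - \frac{3}{2} + \frac{12 \cdot 4}{2} = - \frac{3}{2} + \frac{1}{2} \cdot 48 = - \frac{3}{2} + 24 = \frac{45}{2} \approx 22.5$)
$M = - \frac{561}{20}$ ($M = \frac{39}{20} - 10 \frac{1}{\frac{1}{3}} = 39 \cdot \frac{1}{20} - 30 = \frac{39}{20} - 30 = - \frac{561}{20} \approx -28.05$)
$- 37 M \frac{-17 + 8}{H + g} = \left(-37\right) \left(- \frac{561}{20}\right) \frac{-17 + 8}{\frac{45}{2} + 3} = \frac{20757 \left(- \frac{9}{\frac{51}{2}}\right)}{20} = \frac{20757 \left(\left(-9\right) \frac{2}{51}\right)}{20} = \frac{20757}{20} \left(- \frac{6}{17}\right) = - \frac{3663}{10}$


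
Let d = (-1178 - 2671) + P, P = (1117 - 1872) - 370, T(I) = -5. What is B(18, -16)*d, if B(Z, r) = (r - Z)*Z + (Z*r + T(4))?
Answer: 4501470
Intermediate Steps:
P = -1125 (P = -755 - 370 = -1125)
B(Z, r) = -5 + Z*r + Z*(r - Z) (B(Z, r) = (r - Z)*Z + (Z*r - 5) = Z*(r - Z) + (-5 + Z*r) = -5 + Z*r + Z*(r - Z))
d = -4974 (d = (-1178 - 2671) - 1125 = -3849 - 1125 = -4974)
B(18, -16)*d = (-5 - 1*18² + 2*18*(-16))*(-4974) = (-5 - 1*324 - 576)*(-4974) = (-5 - 324 - 576)*(-4974) = -905*(-4974) = 4501470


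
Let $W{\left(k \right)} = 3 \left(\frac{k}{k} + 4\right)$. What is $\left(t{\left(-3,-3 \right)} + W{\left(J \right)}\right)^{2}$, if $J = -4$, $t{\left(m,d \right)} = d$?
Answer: $144$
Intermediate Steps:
$W{\left(k \right)} = 15$ ($W{\left(k \right)} = 3 \left(1 + 4\right) = 3 \cdot 5 = 15$)
$\left(t{\left(-3,-3 \right)} + W{\left(J \right)}\right)^{2} = \left(-3 + 15\right)^{2} = 12^{2} = 144$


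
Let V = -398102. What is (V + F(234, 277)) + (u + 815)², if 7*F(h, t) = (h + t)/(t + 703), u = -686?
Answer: -373831707/980 ≈ -3.8146e+5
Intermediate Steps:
F(h, t) = (h + t)/(7*(703 + t)) (F(h, t) = ((h + t)/(t + 703))/7 = ((h + t)/(703 + t))/7 = (h + t)/(7*(703 + t)))
(V + F(234, 277)) + (u + 815)² = (-398102 + (234 + 277)/(7*(703 + 277))) + (-686 + 815)² = (-398102 + (⅐)*511/980) + 129² = (-398102 + (⅐)*(1/980)*511) + 16641 = (-398102 + 73/980) + 16641 = -390139887/980 + 16641 = -373831707/980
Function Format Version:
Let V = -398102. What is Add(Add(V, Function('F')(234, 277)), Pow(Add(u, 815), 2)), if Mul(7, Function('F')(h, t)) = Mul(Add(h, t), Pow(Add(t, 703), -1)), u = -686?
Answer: Rational(-373831707, 980) ≈ -3.8146e+5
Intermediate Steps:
Function('F')(h, t) = Mul(Rational(1, 7), Pow(Add(703, t), -1), Add(h, t)) (Function('F')(h, t) = Mul(Rational(1, 7), Mul(Add(h, t), Pow(Add(t, 703), -1))) = Mul(Rational(1, 7), Mul(Add(h, t), Pow(Add(703, t), -1))) = Mul(Rational(1, 7), Mul(Pow(Add(703, t), -1), Add(h, t))) = Mul(Rational(1, 7), Pow(Add(703, t), -1), Add(h, t)))
Add(Add(V, Function('F')(234, 277)), Pow(Add(u, 815), 2)) = Add(Add(-398102, Mul(Rational(1, 7), Pow(Add(703, 277), -1), Add(234, 277))), Pow(Add(-686, 815), 2)) = Add(Add(-398102, Mul(Rational(1, 7), Pow(980, -1), 511)), Pow(129, 2)) = Add(Add(-398102, Mul(Rational(1, 7), Rational(1, 980), 511)), 16641) = Add(Add(-398102, Rational(73, 980)), 16641) = Add(Rational(-390139887, 980), 16641) = Rational(-373831707, 980)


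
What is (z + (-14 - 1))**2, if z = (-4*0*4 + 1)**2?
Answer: 196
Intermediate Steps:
z = 1 (z = (0*4 + 1)**2 = (0 + 1)**2 = 1**2 = 1)
(z + (-14 - 1))**2 = (1 + (-14 - 1))**2 = (1 - 15)**2 = (-14)**2 = 196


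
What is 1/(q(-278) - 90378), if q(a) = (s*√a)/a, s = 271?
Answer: -25125084/2270754915193 + 271*I*√278/2270754915193 ≈ -1.1065e-5 + 1.9899e-9*I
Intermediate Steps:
q(a) = 271/√a (q(a) = (271*√a)/a = 271/√a)
1/(q(-278) - 90378) = 1/(271/√(-278) - 90378) = 1/(271*(-I*√278/278) - 90378) = 1/(-271*I*√278/278 - 90378) = 1/(-90378 - 271*I*√278/278)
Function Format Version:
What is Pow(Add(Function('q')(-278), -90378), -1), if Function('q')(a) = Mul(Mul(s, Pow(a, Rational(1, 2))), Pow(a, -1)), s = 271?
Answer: Add(Rational(-25125084, 2270754915193), Mul(Rational(271, 2270754915193), I, Pow(278, Rational(1, 2)))) ≈ Add(-1.1065e-5, Mul(1.9899e-9, I))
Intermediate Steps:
Function('q')(a) = Mul(271, Pow(a, Rational(-1, 2))) (Function('q')(a) = Mul(Mul(271, Pow(a, Rational(1, 2))), Pow(a, -1)) = Mul(271, Pow(a, Rational(-1, 2))))
Pow(Add(Function('q')(-278), -90378), -1) = Pow(Add(Mul(271, Pow(-278, Rational(-1, 2))), -90378), -1) = Pow(Add(Mul(271, Mul(Rational(-1, 278), I, Pow(278, Rational(1, 2)))), -90378), -1) = Pow(Add(Mul(Rational(-271, 278), I, Pow(278, Rational(1, 2))), -90378), -1) = Pow(Add(-90378, Mul(Rational(-271, 278), I, Pow(278, Rational(1, 2)))), -1)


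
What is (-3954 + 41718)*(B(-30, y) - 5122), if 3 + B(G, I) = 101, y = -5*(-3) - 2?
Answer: -189726336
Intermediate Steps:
y = 13 (y = 15 - 2 = 13)
B(G, I) = 98 (B(G, I) = -3 + 101 = 98)
(-3954 + 41718)*(B(-30, y) - 5122) = (-3954 + 41718)*(98 - 5122) = 37764*(-5024) = -189726336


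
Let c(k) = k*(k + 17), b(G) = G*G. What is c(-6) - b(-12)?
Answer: -210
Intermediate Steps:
b(G) = G²
c(k) = k*(17 + k)
c(-6) - b(-12) = -6*(17 - 6) - 1*(-12)² = -6*11 - 1*144 = -66 - 144 = -210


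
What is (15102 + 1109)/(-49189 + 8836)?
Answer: -16211/40353 ≈ -0.40173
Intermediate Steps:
(15102 + 1109)/(-49189 + 8836) = 16211/(-40353) = 16211*(-1/40353) = -16211/40353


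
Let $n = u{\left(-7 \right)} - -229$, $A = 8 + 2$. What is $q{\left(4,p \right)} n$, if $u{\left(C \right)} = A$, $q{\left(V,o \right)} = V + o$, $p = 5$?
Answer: $2151$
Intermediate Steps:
$A = 10$
$u{\left(C \right)} = 10$
$n = 239$ ($n = 10 - -229 = 10 + 229 = 239$)
$q{\left(4,p \right)} n = \left(4 + 5\right) 239 = 9 \cdot 239 = 2151$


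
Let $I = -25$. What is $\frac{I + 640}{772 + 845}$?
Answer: $\frac{205}{539} \approx 0.38033$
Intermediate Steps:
$\frac{I + 640}{772 + 845} = \frac{-25 + 640}{772 + 845} = \frac{615}{1617} = 615 \cdot \frac{1}{1617} = \frac{205}{539}$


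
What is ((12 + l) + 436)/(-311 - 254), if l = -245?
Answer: -203/565 ≈ -0.35929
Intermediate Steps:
((12 + l) + 436)/(-311 - 254) = ((12 - 245) + 436)/(-311 - 254) = (-233 + 436)/(-565) = 203*(-1/565) = -203/565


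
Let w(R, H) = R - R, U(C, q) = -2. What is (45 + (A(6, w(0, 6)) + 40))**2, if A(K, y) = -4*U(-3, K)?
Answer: 8649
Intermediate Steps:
w(R, H) = 0
A(K, y) = 8 (A(K, y) = -4*(-2) = 8)
(45 + (A(6, w(0, 6)) + 40))**2 = (45 + (8 + 40))**2 = (45 + 48)**2 = 93**2 = 8649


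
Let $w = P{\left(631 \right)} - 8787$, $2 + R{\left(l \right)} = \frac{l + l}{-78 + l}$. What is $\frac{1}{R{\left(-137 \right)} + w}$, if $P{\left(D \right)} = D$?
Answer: $- \frac{215}{1753696} \approx -0.0001226$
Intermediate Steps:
$R{\left(l \right)} = -2 + \frac{2 l}{-78 + l}$ ($R{\left(l \right)} = -2 + \frac{l + l}{-78 + l} = -2 + \frac{2 l}{-78 + l}$)
$w = -8156$ ($w = 631 - 8787 = -8156$)
$\frac{1}{R{\left(-137 \right)} + w} = \frac{1}{\frac{156}{-78 - 137} - 8156} = \frac{1}{\frac{156}{-215} - 8156} = \frac{1}{156 \left(- \frac{1}{215}\right) - 8156} = \frac{1}{- \frac{156}{215} - 8156} = \frac{1}{- \frac{1753696}{215}} = - \frac{215}{1753696}$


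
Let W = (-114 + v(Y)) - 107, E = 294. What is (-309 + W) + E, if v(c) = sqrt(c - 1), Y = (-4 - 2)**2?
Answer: -236 + sqrt(35) ≈ -230.08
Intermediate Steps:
Y = 36 (Y = (-6)**2 = 36)
v(c) = sqrt(-1 + c)
W = -221 + sqrt(35) (W = (-114 + sqrt(-1 + 36)) - 107 = (-114 + sqrt(35)) - 107 = -221 + sqrt(35) ≈ -215.08)
(-309 + W) + E = (-309 + (-221 + sqrt(35))) + 294 = (-530 + sqrt(35)) + 294 = -236 + sqrt(35)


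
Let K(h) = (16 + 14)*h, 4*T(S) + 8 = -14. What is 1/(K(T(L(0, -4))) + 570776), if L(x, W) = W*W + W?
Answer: 1/570611 ≈ 1.7525e-6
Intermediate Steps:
L(x, W) = W + W**2 (L(x, W) = W**2 + W = W + W**2)
T(S) = -11/2 (T(S) = -2 + (1/4)*(-14) = -2 - 7/2 = -11/2)
K(h) = 30*h
1/(K(T(L(0, -4))) + 570776) = 1/(30*(-11/2) + 570776) = 1/(-165 + 570776) = 1/570611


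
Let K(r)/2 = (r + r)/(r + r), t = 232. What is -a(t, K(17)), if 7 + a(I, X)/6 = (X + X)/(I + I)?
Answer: 2433/58 ≈ 41.948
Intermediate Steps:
K(r) = 2 (K(r) = 2*((r + r)/(r + r)) = 2*((2*r)/((2*r))) = 2*((2*r)*(1/(2*r))) = 2*1 = 2)
a(I, X) = -42 + 6*X/I (a(I, X) = -42 + 6*((X + X)/(I + I)) = -42 + 6*((2*X)/((2*I))) = -42 + 6*((2*X)*(1/(2*I))) = -42 + 6*(X/I) = -42 + 6*X/I)
-a(t, K(17)) = -(-42 + 6*2/232) = -(-42 + 6*2*(1/232)) = -(-42 + 3/58) = -1*(-2433/58) = 2433/58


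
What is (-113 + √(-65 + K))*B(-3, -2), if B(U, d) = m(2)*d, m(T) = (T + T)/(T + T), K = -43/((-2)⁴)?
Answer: 226 - 19*I*√3/2 ≈ 226.0 - 16.454*I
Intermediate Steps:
K = -43/16 ≈ -2.6875
m(T) = 1 (m(T) = (2*T)/((2*T)) = (2*T)*(1/(2*T)) = 1)
B(U, d) = d (B(U, d) = 1*d = d)
(-113 + √(-65 + K))*B(-3, -2) = (-113 + √(-65 - 43/16))*(-2) = (-113 + √(-1083/16))*(-2) = (-113 + 19*I*√3/4)*(-2) = 226 - 19*I*√3/2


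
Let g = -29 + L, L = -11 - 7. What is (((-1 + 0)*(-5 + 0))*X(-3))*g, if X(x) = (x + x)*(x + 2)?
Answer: -1410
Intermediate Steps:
L = -18
X(x) = 2*x*(2 + x) (X(x) = (2*x)*(2 + x) = 2*x*(2 + x))
g = -47 (g = -29 - 18 = -47)
(((-1 + 0)*(-5 + 0))*X(-3))*g = (((-1 + 0)*(-5 + 0))*(2*(-3)*(2 - 3)))*(-47) = ((-1*(-5))*(2*(-3)*(-1)))*(-47) = (5*6)*(-47) = 30*(-47) = -1410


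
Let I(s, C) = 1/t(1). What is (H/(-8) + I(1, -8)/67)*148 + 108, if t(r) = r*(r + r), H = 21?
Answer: -37439/134 ≈ -279.40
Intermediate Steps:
t(r) = 2*r² (t(r) = r*(2*r) = 2*r²)
I(s, C) = ½ (I(s, C) = 1/(2*1²) = 1/(2*1) = 1/2 = ½)
(H/(-8) + I(1, -8)/67)*148 + 108 = (21/(-8) + (½)/67)*148 + 108 = (21*(-⅛) + (½)*(1/67))*148 + 108 = (-21/8 + 1/134)*148 + 108 = -1403/536*148 + 108 = -51911/134 + 108 = -37439/134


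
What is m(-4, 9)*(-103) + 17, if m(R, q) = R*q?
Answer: 3725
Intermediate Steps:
m(-4, 9)*(-103) + 17 = -4*9*(-103) + 17 = -36*(-103) + 17 = 3708 + 17 = 3725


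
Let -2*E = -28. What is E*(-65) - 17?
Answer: -927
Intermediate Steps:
E = 14 (E = -1/2*(-28) = 14)
E*(-65) - 17 = 14*(-65) - 17 = -910 - 17 = -927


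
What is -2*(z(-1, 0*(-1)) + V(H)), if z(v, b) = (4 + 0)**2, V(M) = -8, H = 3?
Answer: -16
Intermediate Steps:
z(v, b) = 16 (z(v, b) = 4**2 = 16)
-2*(z(-1, 0*(-1)) + V(H)) = -2*(16 - 8) = -2*8 = -16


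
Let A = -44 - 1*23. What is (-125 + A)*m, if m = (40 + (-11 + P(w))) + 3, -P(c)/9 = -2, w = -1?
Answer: -9600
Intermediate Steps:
P(c) = 18 (P(c) = -9*(-2) = 18)
A = -67 (A = -44 - 23 = -67)
m = 50 (m = (40 + (-11 + 18)) + 3 = (40 + 7) + 3 = 47 + 3 = 50)
(-125 + A)*m = (-125 - 67)*50 = -192*50 = -9600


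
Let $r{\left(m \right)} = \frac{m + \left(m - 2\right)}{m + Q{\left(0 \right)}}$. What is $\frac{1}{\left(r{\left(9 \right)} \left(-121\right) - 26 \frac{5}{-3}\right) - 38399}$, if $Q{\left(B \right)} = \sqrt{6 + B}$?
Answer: $- \frac{8682297}{335031461329} - \frac{5808 \sqrt{6}}{335031461329} \approx -2.5957 \cdot 10^{-5}$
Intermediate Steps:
$r{\left(m \right)} = \frac{-2 + 2 m}{m + \sqrt{6}}$ ($r{\left(m \right)} = \frac{m + \left(m - 2\right)}{m + \sqrt{6 + 0}} = \frac{m + \left(-2 + m\right)}{m + \sqrt{6}} = \frac{-2 + 2 m}{m + \sqrt{6}}$)
$\frac{1}{\left(r{\left(9 \right)} \left(-121\right) - 26 \frac{5}{-3}\right) - 38399} = \frac{1}{\left(\frac{2 \left(-1 + 9\right)}{9 + \sqrt{6}} \left(-121\right) - 26 \frac{5}{-3}\right) - 38399} = \frac{1}{\left(2 \frac{1}{9 + \sqrt{6}} \cdot 8 \left(-121\right) - 26 \cdot 5 \left(- \frac{1}{3}\right)\right) - 38399} = \frac{1}{\left(\frac{16}{9 + \sqrt{6}} \left(-121\right) - - \frac{130}{3}\right) - 38399} = \frac{1}{\left(- \frac{1936}{9 + \sqrt{6}} + \frac{130}{3}\right) - 38399} = \frac{1}{\left(\frac{130}{3} - \frac{1936}{9 + \sqrt{6}}\right) - 38399} = \frac{1}{- \frac{115067}{3} - \frac{1936}{9 + \sqrt{6}}}$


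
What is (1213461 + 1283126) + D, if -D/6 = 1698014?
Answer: -7691497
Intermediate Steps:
D = -10188084 (D = -6*1698014 = -10188084)
(1213461 + 1283126) + D = (1213461 + 1283126) - 10188084 = 2496587 - 10188084 = -7691497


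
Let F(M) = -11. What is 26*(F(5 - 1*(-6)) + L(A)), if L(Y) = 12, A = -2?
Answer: 26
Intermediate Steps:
26*(F(5 - 1*(-6)) + L(A)) = 26*(-11 + 12) = 26*1 = 26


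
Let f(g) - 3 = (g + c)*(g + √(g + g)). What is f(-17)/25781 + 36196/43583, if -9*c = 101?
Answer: 8587889819/10112519907 - 2*I*√34/1827 ≈ 0.84923 - 0.0063831*I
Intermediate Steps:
c = -101/9 (c = -⅑*101 = -101/9 ≈ -11.222)
f(g) = 3 + (-101/9 + g)*(g + √2*√g) (f(g) = 3 + (g - 101/9)*(g + √(g + g)) = 3 + (-101/9 + g)*(g + √(2*g)) = 3 + (-101/9 + g)*(g + √2*√g))
f(-17)/25781 + 36196/43583 = (3 + (-17)² - 101/9*(-17) + √2*(-17)^(3/2) - 101*√2*√(-17)/9)/25781 + 36196/43583 = (3 + 289 + 1717/9 + √2*(-17*I*√17) - 101*√2*I*√17/9)*(1/25781) + 36196*(1/43583) = (3 + 289 + 1717/9 - 17*I*√34 - 101*I*√34/9)*(1/25781) + 36196/43583 = (4345/9 - 254*I*√34/9)*(1/25781) + 36196/43583 = (4345/232029 - 2*I*√34/1827) + 36196/43583 = 8587889819/10112519907 - 2*I*√34/1827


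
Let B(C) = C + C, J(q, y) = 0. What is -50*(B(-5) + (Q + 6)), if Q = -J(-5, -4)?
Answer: 200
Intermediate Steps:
B(C) = 2*C
Q = 0 (Q = -1*0 = 0)
-50*(B(-5) + (Q + 6)) = -50*(2*(-5) + (0 + 6)) = -50*(-10 + 6) = -50*(-4) = 200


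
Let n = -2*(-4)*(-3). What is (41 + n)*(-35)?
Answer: -595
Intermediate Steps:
n = -24 (n = 8*(-3) = -24)
(41 + n)*(-35) = (41 - 24)*(-35) = 17*(-35) = -595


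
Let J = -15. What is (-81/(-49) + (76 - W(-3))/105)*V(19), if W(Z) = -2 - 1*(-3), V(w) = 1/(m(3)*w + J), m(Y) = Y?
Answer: 58/1029 ≈ 0.056365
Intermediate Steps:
V(w) = 1/(-15 + 3*w) (V(w) = 1/(3*w - 15) = 1/(-15 + 3*w))
W(Z) = 1 (W(Z) = -2 + 3 = 1)
(-81/(-49) + (76 - W(-3))/105)*V(19) = (-81/(-49) + (76 - 1*1)/105)*(1/(3*(-5 + 19))) = (-81*(-1/49) + (76 - 1)*(1/105))*((⅓)/14) = (81/49 + 75*(1/105))*((⅓)*(1/14)) = (81/49 + 5/7)*(1/42) = (116/49)*(1/42) = 58/1029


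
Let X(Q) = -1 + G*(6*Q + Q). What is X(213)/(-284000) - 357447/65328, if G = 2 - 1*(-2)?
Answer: -2123010393/386524000 ≈ -5.4926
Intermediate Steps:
G = 4 (G = 2 + 2 = 4)
X(Q) = -1 + 28*Q (X(Q) = -1 + 4*(6*Q + Q) = -1 + 4*(7*Q) = -1 + 28*Q)
X(213)/(-284000) - 357447/65328 = (-1 + 28*213)/(-284000) - 357447/65328 = (-1 + 5964)*(-1/284000) - 357447*1/65328 = 5963*(-1/284000) - 119149/21776 = -5963/284000 - 119149/21776 = -2123010393/386524000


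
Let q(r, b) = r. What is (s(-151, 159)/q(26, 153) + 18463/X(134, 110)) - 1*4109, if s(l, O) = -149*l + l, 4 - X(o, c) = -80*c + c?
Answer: -367020623/113022 ≈ -3247.3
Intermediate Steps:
X(o, c) = 4 + 79*c (X(o, c) = 4 - (-80*c + c) = 4 - (-79)*c = 4 + 79*c)
s(l, O) = -148*l
(s(-151, 159)/q(26, 153) + 18463/X(134, 110)) - 1*4109 = (-148*(-151)/26 + 18463/(4 + 79*110)) - 1*4109 = (22348*(1/26) + 18463/(4 + 8690)) - 4109 = (11174/13 + 18463/8694) - 4109 = 97386775/113022 - 4109 = -367020623/113022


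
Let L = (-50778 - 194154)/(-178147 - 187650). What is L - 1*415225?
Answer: -151887814393/365797 ≈ -4.1522e+5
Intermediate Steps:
L = 244932/365797 (L = -244932/(-365797) = -244932*(-1/365797) = 244932/365797 ≈ 0.66958)
L - 1*415225 = 244932/365797 - 1*415225 = 244932/365797 - 415225 = -151887814393/365797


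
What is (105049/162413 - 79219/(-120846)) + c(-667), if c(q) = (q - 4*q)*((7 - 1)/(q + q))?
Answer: -151081705681/19626961398 ≈ -7.6977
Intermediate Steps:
c(q) = -9 (c(q) = (-3*q)*(6/((2*q))) = (-3*q)*(6*(1/(2*q))) = (-3*q)*(3/q) = -9)
(105049/162413 - 79219/(-120846)) + c(-667) = (105049/162413 - 79219/(-120846)) - 9 = (105049*(1/162413) - 79219*(-1/120846)) - 9 = (105049/162413 + 79219/120846) - 9 = 25560946901/19626961398 - 9 = -151081705681/19626961398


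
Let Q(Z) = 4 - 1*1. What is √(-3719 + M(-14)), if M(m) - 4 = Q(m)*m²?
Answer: I*√3127 ≈ 55.92*I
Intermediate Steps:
Q(Z) = 3 (Q(Z) = 4 - 1 = 3)
M(m) = 4 + 3*m²
√(-3719 + M(-14)) = √(-3719 + (4 + 3*(-14)²)) = √(-3719 + (4 + 3*196)) = √(-3719 + (4 + 588)) = √(-3719 + 592) = √(-3127) = I*√3127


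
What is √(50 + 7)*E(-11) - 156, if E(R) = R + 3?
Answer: -156 - 8*√57 ≈ -216.40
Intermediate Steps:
E(R) = 3 + R
√(50 + 7)*E(-11) - 156 = √(50 + 7)*(3 - 11) - 156 = √57*(-8) - 156 = -8*√57 - 156 = -156 - 8*√57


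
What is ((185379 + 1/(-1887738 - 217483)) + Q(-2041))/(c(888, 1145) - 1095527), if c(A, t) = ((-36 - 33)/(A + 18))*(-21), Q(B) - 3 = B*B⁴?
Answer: 22517473487849614234912000/696509570011291 ≈ 3.2329e+10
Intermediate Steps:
Q(B) = 3 + B⁵ (Q(B) = 3 + B*B⁴ = 3 + B⁵)
c(A, t) = 1449/(18 + A) (c(A, t) = -69/(18 + A)*(-21) = 1449/(18 + A))
((185379 + 1/(-1887738 - 217483)) + Q(-2041))/(c(888, 1145) - 1095527) = ((185379 + 1/(-1887738 - 217483)) + (3 + (-2041)⁵))/(1449/(18 + 888) - 1095527) = ((185379 + 1/(-2105221)) + (3 - 35417265213466201))/(1449/906 - 1095527) = ((185379 - 1/2105221) - 35417265213466198)/(1449*(1/906) - 1095527) = (390263763758/2105221 - 35417265213466198)/(483/302 - 1095527) = -74561170489568259056000/(2105221*(-330848671/302)) = -74561170489568259056000/2105221*(-302/330848671) = 22517473487849614234912000/696509570011291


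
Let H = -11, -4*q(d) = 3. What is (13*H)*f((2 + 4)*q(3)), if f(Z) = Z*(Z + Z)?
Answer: -11583/2 ≈ -5791.5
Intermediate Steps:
q(d) = -3/4 (q(d) = -1/4*3 = -3/4)
f(Z) = 2*Z**2 (f(Z) = Z*(2*Z) = 2*Z**2)
(13*H)*f((2 + 4)*q(3)) = (13*(-11))*(2*((2 + 4)*(-3/4))**2) = -286*(6*(-3/4))**2 = -286*(-9/2)**2 = -286*81/4 = -143*81/2 = -11583/2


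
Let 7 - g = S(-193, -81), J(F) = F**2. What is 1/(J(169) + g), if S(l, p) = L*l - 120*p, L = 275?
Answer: 1/71923 ≈ 1.3904e-5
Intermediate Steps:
S(l, p) = -120*p + 275*l (S(l, p) = 275*l - 120*p = -120*p + 275*l)
g = 43362 (g = 7 - (-120*(-81) + 275*(-193)) = 7 - (9720 - 53075) = 7 - 1*(-43355) = 7 + 43355 = 43362)
1/(J(169) + g) = 1/(169**2 + 43362) = 1/(28561 + 43362) = 1/71923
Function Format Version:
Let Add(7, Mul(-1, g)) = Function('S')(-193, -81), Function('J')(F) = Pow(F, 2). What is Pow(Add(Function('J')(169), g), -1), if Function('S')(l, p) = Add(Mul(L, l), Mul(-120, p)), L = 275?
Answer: Rational(1, 71923) ≈ 1.3904e-5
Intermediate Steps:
Function('S')(l, p) = Add(Mul(-120, p), Mul(275, l)) (Function('S')(l, p) = Add(Mul(275, l), Mul(-120, p)) = Add(Mul(-120, p), Mul(275, l)))
g = 43362 (g = Add(7, Mul(-1, Add(Mul(-120, -81), Mul(275, -193)))) = Add(7, Mul(-1, Add(9720, -53075))) = Add(7, Mul(-1, -43355)) = Add(7, 43355) = 43362)
Pow(Add(Function('J')(169), g), -1) = Pow(Add(Pow(169, 2), 43362), -1) = Pow(Add(28561, 43362), -1) = Pow(71923, -1) = Rational(1, 71923)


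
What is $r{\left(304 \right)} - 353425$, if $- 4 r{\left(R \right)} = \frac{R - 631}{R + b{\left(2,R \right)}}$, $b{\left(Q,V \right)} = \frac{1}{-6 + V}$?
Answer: $- \frac{64035613327}{181186} \approx -3.5342 \cdot 10^{5}$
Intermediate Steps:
$r{\left(R \right)} = - \frac{-631 + R}{4 \left(R + \frac{1}{-6 + R}\right)}$ ($r{\left(R \right)} = - \frac{\left(R - 631\right) \frac{1}{R + \frac{1}{-6 + R}}}{4} = - \frac{\left(-631 + R\right) \frac{1}{R + \frac{1}{-6 + R}}}{4} = - \frac{\frac{1}{R + \frac{1}{-6 + R}} \left(-631 + R\right)}{4} = - \frac{-631 + R}{4 \left(R + \frac{1}{-6 + R}\right)}$)
$r{\left(304 \right)} - 353425 = - \frac{\left(-631 + 304\right) \left(-6 + 304\right)}{4 + 4 \cdot 304 \left(-6 + 304\right)} - 353425 = \left(-1\right) \frac{1}{4 + 4 \cdot 304 \cdot 298} \left(-327\right) 298 - 353425 = \left(-1\right) \frac{1}{4 + 362368} \left(-327\right) 298 - 353425 = \left(-1\right) \frac{1}{362372} \left(-327\right) 298 - 353425 = \frac{48723}{181186} - 353425 = - \frac{64035613327}{181186}$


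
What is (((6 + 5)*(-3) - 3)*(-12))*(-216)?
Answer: -93312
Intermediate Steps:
(((6 + 5)*(-3) - 3)*(-12))*(-216) = ((11*(-3) - 3)*(-12))*(-216) = ((-33 - 3)*(-12))*(-216) = -36*(-12)*(-216) = 432*(-216) = -93312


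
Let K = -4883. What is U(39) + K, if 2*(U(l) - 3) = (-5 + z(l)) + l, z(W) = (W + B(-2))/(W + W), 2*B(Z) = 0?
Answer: -19451/4 ≈ -4862.8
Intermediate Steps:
B(Z) = 0 (B(Z) = (½)*0 = 0)
z(W) = ½ (z(W) = (W + 0)/(W + W) = W/((2*W)) = W*(1/(2*W)) = ½)
U(l) = ¾ + l/2 (U(l) = 3 + ((-5 + ½) + l)/2 = 3 + (-9/2 + l)/2 = 3 + (-9/4 + l/2) = ¾ + l/2)
U(39) + K = (¾ + (½)*39) - 4883 = (¾ + 39/2) - 4883 = 81/4 - 4883 = -19451/4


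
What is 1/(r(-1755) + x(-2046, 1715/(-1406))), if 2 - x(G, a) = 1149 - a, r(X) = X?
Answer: -1406/4081927 ≈ -0.00034444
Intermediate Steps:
x(G, a) = -1147 + a (x(G, a) = 2 - (1149 - a) = 2 + (-1149 + a) = -1147 + a)
1/(r(-1755) + x(-2046, 1715/(-1406))) = 1/(-1755 + (-1147 + 1715/(-1406))) = 1/(-1755 + (-1147 + 1715*(-1/1406))) = 1/(-1755 + (-1147 - 1715/1406)) = 1/(-1755 - 1614397/1406) = 1/(-4081927/1406) = -1406/4081927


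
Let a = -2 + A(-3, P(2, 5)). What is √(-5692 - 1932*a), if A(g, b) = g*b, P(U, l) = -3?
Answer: 4*I*√1201 ≈ 138.62*I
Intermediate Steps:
A(g, b) = b*g
a = 7 (a = -2 - 3*(-3) = -2 + 9 = 7)
√(-5692 - 1932*a) = √(-5692 - 1932*7) = √(-5692 - 13524) = √(-19216) = 4*I*√1201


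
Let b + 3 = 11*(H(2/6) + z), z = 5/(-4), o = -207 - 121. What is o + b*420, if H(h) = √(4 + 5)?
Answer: 6497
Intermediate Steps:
o = -328
H(h) = 3 (H(h) = √9 = 3)
z = -5/4 (z = 5*(-¼) = -5/4 ≈ -1.2500)
b = 65/4 (b = -3 + 11*(3 - 5/4) = -3 + 11*(7/4) = -3 + 77/4 = 65/4 ≈ 16.250)
o + b*420 = -328 + (65/4)*420 = -328 + 6825 = 6497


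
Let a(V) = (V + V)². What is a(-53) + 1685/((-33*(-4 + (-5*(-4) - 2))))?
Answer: 5189347/462 ≈ 11232.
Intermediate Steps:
a(V) = 4*V² (a(V) = (2*V)² = 4*V²)
a(-53) + 1685/((-33*(-4 + (-5*(-4) - 2)))) = 4*(-53)² + 1685/((-33*(-4 + (-5*(-4) - 2)))) = 4*2809 + 1685/((-33*(-4 + (20 - 2)))) = 11236 + 1685/((-33*(-4 + 18))) = 11236 + 1685/((-33*14)) = 11236 + 1685/(-462) = 11236 + 1685*(-1/462) = 11236 - 1685/462 = 5189347/462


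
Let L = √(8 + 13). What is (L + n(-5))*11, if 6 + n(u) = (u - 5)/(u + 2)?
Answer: -88/3 + 11*√21 ≈ 21.075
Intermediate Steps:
L = √21 ≈ 4.5826
n(u) = -6 + (-5 + u)/(2 + u) (n(u) = -6 + (u - 5)/(u + 2) = -6 + (-5 + u)/(2 + u))
(L + n(-5))*11 = (√21 + (-17 - 5*(-5))/(2 - 5))*11 = (√21 + (-17 + 25)/(-3))*11 = (√21 - ⅓*8)*11 = (√21 - 8/3)*11 = (-8/3 + √21)*11 = -88/3 + 11*√21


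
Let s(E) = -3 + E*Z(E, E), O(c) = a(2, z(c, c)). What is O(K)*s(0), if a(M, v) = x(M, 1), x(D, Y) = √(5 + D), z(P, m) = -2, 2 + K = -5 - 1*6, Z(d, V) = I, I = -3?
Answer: -3*√7 ≈ -7.9373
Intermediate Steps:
Z(d, V) = -3
K = -13 (K = -2 + (-5 - 1*6) = -2 + (-5 - 6) = -2 - 11 = -13)
a(M, v) = √(5 + M)
O(c) = √7 (O(c) = √(5 + 2) = √7)
s(E) = -3 - 3*E (s(E) = -3 + E*(-3) = -3 - 3*E)
O(K)*s(0) = √7*(-3 - 3*0) = √7*(-3 + 0) = √7*(-3) = -3*√7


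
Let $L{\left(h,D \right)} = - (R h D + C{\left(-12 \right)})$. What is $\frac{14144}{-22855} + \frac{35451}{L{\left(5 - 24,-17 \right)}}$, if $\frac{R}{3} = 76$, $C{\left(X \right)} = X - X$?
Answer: $- \frac{617284447}{561044540} \approx -1.1002$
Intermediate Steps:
$C{\left(X \right)} = 0$
$R = 228$ ($R = 3 \cdot 76 = 228$)
$L{\left(h,D \right)} = - 228 D h$ ($L{\left(h,D \right)} = - (228 h D + 0) = - (228 D h + 0) = - 228 D h$)
$\frac{14144}{-22855} + \frac{35451}{L{\left(5 - 24,-17 \right)}} = \frac{14144}{-22855} + \frac{35451}{\left(-228\right) \left(-17\right) \left(5 - 24\right)} = 14144 \left(- \frac{1}{22855}\right) + \frac{35451}{\left(-228\right) \left(-17\right) \left(5 - 24\right)} = - \frac{14144}{22855} + \frac{35451}{\left(-228\right) \left(-17\right) \left(-19\right)} = - \frac{14144}{22855} + \frac{35451}{-73644} = - \frac{14144}{22855} + 35451 \left(- \frac{1}{73644}\right) = - \frac{14144}{22855} - \frac{11817}{24548} = - \frac{617284447}{561044540}$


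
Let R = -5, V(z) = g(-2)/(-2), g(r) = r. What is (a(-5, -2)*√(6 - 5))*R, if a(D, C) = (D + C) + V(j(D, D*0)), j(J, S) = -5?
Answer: 30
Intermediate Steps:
V(z) = 1 (V(z) = -2/(-2) = -2*(-½) = 1)
a(D, C) = 1 + C + D (a(D, C) = (D + C) + 1 = (C + D) + 1 = 1 + C + D)
(a(-5, -2)*√(6 - 5))*R = ((1 - 2 - 5)*√(6 - 5))*(-5) = -6*√1*(-5) = -6*1*(-5) = -6*(-5) = 30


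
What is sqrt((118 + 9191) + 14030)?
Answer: sqrt(23339) ≈ 152.77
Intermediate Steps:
sqrt((118 + 9191) + 14030) = sqrt(9309 + 14030) = sqrt(23339)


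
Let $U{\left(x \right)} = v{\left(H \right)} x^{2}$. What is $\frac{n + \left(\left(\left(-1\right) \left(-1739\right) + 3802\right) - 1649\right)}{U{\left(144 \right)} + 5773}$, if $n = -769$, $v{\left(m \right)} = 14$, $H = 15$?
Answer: $\frac{3123}{296077} \approx 0.010548$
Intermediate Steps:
$U{\left(x \right)} = 14 x^{2}$
$\frac{n + \left(\left(\left(-1\right) \left(-1739\right) + 3802\right) - 1649\right)}{U{\left(144 \right)} + 5773} = \frac{-769 + \left(\left(\left(-1\right) \left(-1739\right) + 3802\right) - 1649\right)}{14 \cdot 144^{2} + 5773} = \frac{-769 + \left(\left(1739 + 3802\right) - 1649\right)}{14 \cdot 20736 + 5773} = \frac{-769 + \left(5541 - 1649\right)}{290304 + 5773} = \frac{-769 + 3892}{296077} = 3123 \cdot \frac{1}{296077} = \frac{3123}{296077}$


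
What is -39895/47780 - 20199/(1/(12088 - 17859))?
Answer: 1113927899545/9556 ≈ 1.1657e+8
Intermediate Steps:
-39895/47780 - 20199/(1/(12088 - 17859)) = -39895*1/47780 - 20199/(1/(-5771)) = -7979/9556 - 20199/(-1/5771) = -7979/9556 - 20199*(-5771) = -7979/9556 + 116568429 = 1113927899545/9556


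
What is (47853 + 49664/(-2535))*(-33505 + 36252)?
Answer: 333094877177/2535 ≈ 1.3140e+8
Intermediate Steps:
(47853 + 49664/(-2535))*(-33505 + 36252) = (47853 + 49664*(-1/2535))*2747 = (47853 - 49664/2535)*2747 = (121257691/2535)*2747 = 333094877177/2535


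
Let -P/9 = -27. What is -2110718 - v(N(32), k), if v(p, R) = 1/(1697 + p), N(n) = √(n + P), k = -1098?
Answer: -6077884247109/2879534 + 5*√11/2879534 ≈ -2.1107e+6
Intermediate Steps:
P = 243 (P = -9*(-27) = 243)
N(n) = √(243 + n) (N(n) = √(n + 243) = √(243 + n))
-2110718 - v(N(32), k) = -2110718 - 1/(1697 + √(243 + 32)) = -2110718 - 1/(1697 + √275) = -2110718 - 1/(1697 + 5*√11)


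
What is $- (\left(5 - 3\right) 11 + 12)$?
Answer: $-34$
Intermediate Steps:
$- (\left(5 - 3\right) 11 + 12) = - (2 \cdot 11 + 12) = - (22 + 12) = \left(-1\right) 34 = -34$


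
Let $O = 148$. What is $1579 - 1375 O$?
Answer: $-201921$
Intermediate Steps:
$1579 - 1375 O = 1579 - 203500 = -201921$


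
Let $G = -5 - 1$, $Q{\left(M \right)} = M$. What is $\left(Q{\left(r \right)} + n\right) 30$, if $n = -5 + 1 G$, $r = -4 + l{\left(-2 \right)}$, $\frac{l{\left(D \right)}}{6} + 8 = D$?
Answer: $-2250$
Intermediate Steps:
$l{\left(D \right)} = -48 + 6 D$
$r = -64$ ($r = -4 + \left(-48 + 6 \left(-2\right)\right) = -4 - 60 = -64$)
$G = -6$ ($G = -5 - 1 = -6$)
$n = -11$ ($n = -5 + 1 \left(-6\right) = -5 - 6 = -11$)
$\left(Q{\left(r \right)} + n\right) 30 = \left(-64 - 11\right) 30 = \left(-75\right) 30 = -2250$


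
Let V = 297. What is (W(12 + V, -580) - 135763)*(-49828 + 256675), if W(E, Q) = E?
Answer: -28018253538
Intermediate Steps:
(W(12 + V, -580) - 135763)*(-49828 + 256675) = ((12 + 297) - 135763)*(-49828 + 256675) = (309 - 135763)*206847 = -135454*206847 = -28018253538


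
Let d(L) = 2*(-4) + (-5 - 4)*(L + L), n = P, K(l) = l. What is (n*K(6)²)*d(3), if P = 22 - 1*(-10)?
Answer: -71424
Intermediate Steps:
P = 32 (P = 22 + 10 = 32)
n = 32
d(L) = -8 - 18*L
(n*K(6)²)*d(3) = (32*6²)*(-8 - 18*3) = (32*36)*(-8 - 54) = 1152*(-62) = -71424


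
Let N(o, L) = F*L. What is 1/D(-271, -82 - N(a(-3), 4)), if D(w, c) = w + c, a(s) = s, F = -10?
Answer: -1/313 ≈ -0.0031949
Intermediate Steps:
N(o, L) = -10*L
D(w, c) = c + w
1/D(-271, -82 - N(a(-3), 4)) = 1/((-82 - (-10)*4) - 271) = 1/((-82 - 1*(-40)) - 271) = 1/((-82 + 40) - 271) = 1/(-42 - 271) = 1/(-313) = -1/313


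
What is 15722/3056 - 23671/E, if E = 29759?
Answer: 197766211/45471752 ≈ 4.3492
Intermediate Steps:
15722/3056 - 23671/E = 15722/3056 - 23671/29759 = 15722*(1/3056) - 23671*1/29759 = 7861/1528 - 23671/29759 = 197766211/45471752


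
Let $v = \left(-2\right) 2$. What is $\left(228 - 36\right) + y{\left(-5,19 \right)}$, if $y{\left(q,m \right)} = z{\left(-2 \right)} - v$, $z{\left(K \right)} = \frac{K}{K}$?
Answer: $197$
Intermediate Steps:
$z{\left(K \right)} = 1$
$v = -4$
$y{\left(q,m \right)} = 5$ ($y{\left(q,m \right)} = 1 - -4 = 1 + 4 = 5$)
$\left(228 - 36\right) + y{\left(-5,19 \right)} = \left(228 - 36\right) + 5 = 192 + 5 = 197$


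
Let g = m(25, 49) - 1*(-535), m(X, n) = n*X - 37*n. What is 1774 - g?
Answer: 1827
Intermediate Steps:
m(X, n) = -37*n + X*n (m(X, n) = X*n - 37*n = -37*n + X*n)
g = -53 (g = 49*(-37 + 25) - 1*(-535) = 49*(-12) + 535 = -588 + 535 = -53)
1774 - g = 1774 - 1*(-53) = 1774 + 53 = 1827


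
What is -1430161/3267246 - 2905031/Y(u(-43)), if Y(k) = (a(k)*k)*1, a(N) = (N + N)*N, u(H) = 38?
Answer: -4824201251705/179280322512 ≈ -26.909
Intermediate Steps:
a(N) = 2*N² (a(N) = (2*N)*N = 2*N²)
Y(k) = 2*k³ (Y(k) = ((2*k²)*k)*1 = (2*k³)*1 = 2*k³)
-1430161/3267246 - 2905031/Y(u(-43)) = -1430161/3267246 - 2905031/(2*38³) = -1430161*1/3267246 - 2905031/(2*54872) = -1430161/3267246 - 2905031/109744 = -4824201251705/179280322512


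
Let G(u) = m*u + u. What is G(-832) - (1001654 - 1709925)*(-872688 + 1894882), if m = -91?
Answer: 723990441454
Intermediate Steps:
G(u) = -90*u (G(u) = -91*u + u = -90*u)
G(-832) - (1001654 - 1709925)*(-872688 + 1894882) = -90*(-832) - (1001654 - 1709925)*(-872688 + 1894882) = 74880 - (-708271)*1022194 = 74880 - 1*(-723990366574) = 74880 + 723990366574 = 723990441454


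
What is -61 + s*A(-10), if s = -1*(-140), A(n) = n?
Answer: -1461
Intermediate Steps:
s = 140
-61 + s*A(-10) = -61 + 140*(-10) = -61 - 1400 = -1461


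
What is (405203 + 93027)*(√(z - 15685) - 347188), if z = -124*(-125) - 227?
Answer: -172979477240 + 996460*I*√103 ≈ -1.7298e+11 + 1.0113e+7*I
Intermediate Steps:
z = 15273 (z = 15500 - 227 = 15273)
(405203 + 93027)*(√(z - 15685) - 347188) = (405203 + 93027)*(√(15273 - 15685) - 347188) = 498230*(√(-412) - 347188) = 498230*(2*I*√103 - 347188) = 498230*(-347188 + 2*I*√103) = -172979477240 + 996460*I*√103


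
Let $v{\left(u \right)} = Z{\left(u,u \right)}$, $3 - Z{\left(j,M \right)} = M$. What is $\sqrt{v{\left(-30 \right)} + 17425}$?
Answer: $\sqrt{17458} \approx 132.13$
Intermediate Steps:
$Z{\left(j,M \right)} = 3 - M$
$v{\left(u \right)} = 3 - u$
$\sqrt{v{\left(-30 \right)} + 17425} = \sqrt{\left(3 - -30\right) + 17425} = \sqrt{\left(3 + 30\right) + 17425} = \sqrt{33 + 17425} = \sqrt{17458}$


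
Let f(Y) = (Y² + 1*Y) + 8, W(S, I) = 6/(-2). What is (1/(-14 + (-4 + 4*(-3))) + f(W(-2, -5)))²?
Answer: 175561/900 ≈ 195.07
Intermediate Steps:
W(S, I) = -3 (W(S, I) = 6*(-½) = -3)
f(Y) = 8 + Y + Y² (f(Y) = (Y² + Y) + 8 = (Y + Y²) + 8 = 8 + Y + Y²)
(1/(-14 + (-4 + 4*(-3))) + f(W(-2, -5)))² = (1/(-14 + (-4 + 4*(-3))) + (8 - 3 + (-3)²))² = (1/(-14 + (-4 - 12)) + (8 - 3 + 9))² = (1/(-14 - 16) + 14)² = (1/(-30) + 14)² = (-1/30 + 14)² = (419/30)² = 175561/900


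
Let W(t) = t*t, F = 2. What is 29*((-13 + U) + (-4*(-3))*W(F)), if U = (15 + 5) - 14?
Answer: 1189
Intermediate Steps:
W(t) = t²
U = 6 (U = 20 - 14 = 6)
29*((-13 + U) + (-4*(-3))*W(F)) = 29*((-13 + 6) - 4*(-3)*2²) = 29*(-7 + 12*4) = 29*(-7 + 48) = 29*41 = 1189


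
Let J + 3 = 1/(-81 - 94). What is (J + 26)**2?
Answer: 16192576/30625 ≈ 528.74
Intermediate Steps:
J = -526/175 (J = -3 + 1/(-81 - 94) = -3 + 1/(-175) = -3 - 1/175 = -526/175 ≈ -3.0057)
(J + 26)**2 = (-526/175 + 26)**2 = (4024/175)**2 = 16192576/30625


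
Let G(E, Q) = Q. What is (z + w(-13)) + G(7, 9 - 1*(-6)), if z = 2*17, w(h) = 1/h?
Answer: 636/13 ≈ 48.923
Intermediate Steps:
z = 34
(z + w(-13)) + G(7, 9 - 1*(-6)) = (34 + 1/(-13)) + (9 - 1*(-6)) = (34 - 1/13) + (9 + 6) = 441/13 + 15 = 636/13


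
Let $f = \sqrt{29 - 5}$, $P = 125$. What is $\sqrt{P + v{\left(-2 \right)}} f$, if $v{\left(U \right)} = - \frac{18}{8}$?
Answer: $\sqrt{2946} \approx 54.277$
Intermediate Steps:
$v{\left(U \right)} = - \frac{9}{4}$ ($v{\left(U \right)} = \left(-18\right) \frac{1}{8} = - \frac{9}{4}$)
$f = 2 \sqrt{6}$ ($f = \sqrt{24} = 2 \sqrt{6} \approx 4.899$)
$\sqrt{P + v{\left(-2 \right)}} f = \sqrt{125 - \frac{9}{4}} \cdot 2 \sqrt{6} = \sqrt{\frac{491}{4}} \cdot 2 \sqrt{6} = \frac{\sqrt{491}}{2} \cdot 2 \sqrt{6} = \sqrt{2946}$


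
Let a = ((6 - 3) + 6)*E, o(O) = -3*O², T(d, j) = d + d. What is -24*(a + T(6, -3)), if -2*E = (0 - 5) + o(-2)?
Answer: -2124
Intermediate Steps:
T(d, j) = 2*d
E = 17/2 (E = -((0 - 5) - 3*(-2)²)/2 = -(-5 - 3*4)/2 = -(-5 - 12)/2 = -½*(-17) = 17/2 ≈ 8.5000)
a = 153/2 (a = ((6 - 3) + 6)*(17/2) = (3 + 6)*(17/2) = 9*(17/2) = 153/2 ≈ 76.500)
-24*(a + T(6, -3)) = -24*(153/2 + 2*6) = -24*(153/2 + 12) = -24*177/2 = -2124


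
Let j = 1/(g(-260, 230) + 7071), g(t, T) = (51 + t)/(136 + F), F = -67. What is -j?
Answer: -69/487690 ≈ -0.00014148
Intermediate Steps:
g(t, T) = 17/23 + t/69 (g(t, T) = (51 + t)/(136 - 67) = (51 + t)/69 = (51 + t)*(1/69) = 17/23 + t/69)
j = 69/487690 (j = 1/((17/23 + (1/69)*(-260)) + 7071) = 1/((17/23 - 260/69) + 7071) = 1/(-209/69 + 7071) = 1/(487690/69) = 69/487690 ≈ 0.00014148)
-j = -1*69/487690 = -69/487690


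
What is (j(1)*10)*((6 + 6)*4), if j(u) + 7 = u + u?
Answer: -2400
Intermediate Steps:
j(u) = -7 + 2*u (j(u) = -7 + (u + u) = -7 + 2*u)
(j(1)*10)*((6 + 6)*4) = ((-7 + 2*1)*10)*((6 + 6)*4) = ((-7 + 2)*10)*(12*4) = -5*10*48 = -50*48 = -2400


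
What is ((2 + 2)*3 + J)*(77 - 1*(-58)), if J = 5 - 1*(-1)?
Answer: 2430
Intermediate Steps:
J = 6 (J = 5 + 1 = 6)
((2 + 2)*3 + J)*(77 - 1*(-58)) = ((2 + 2)*3 + 6)*(77 - 1*(-58)) = (4*3 + 6)*(77 + 58) = (12 + 6)*135 = 18*135 = 2430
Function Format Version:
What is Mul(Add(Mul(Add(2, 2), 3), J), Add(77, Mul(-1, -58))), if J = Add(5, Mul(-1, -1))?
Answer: 2430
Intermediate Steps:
J = 6 (J = Add(5, 1) = 6)
Mul(Add(Mul(Add(2, 2), 3), J), Add(77, Mul(-1, -58))) = Mul(Add(Mul(Add(2, 2), 3), 6), Add(77, Mul(-1, -58))) = Mul(Add(Mul(4, 3), 6), Add(77, 58)) = Mul(Add(12, 6), 135) = Mul(18, 135) = 2430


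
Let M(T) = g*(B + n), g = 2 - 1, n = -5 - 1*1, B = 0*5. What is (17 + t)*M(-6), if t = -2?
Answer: -90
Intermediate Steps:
B = 0
n = -6 (n = -5 - 1 = -6)
g = 1
M(T) = -6 (M(T) = 1*(0 - 6) = 1*(-6) = -6)
(17 + t)*M(-6) = (17 - 2)*(-6) = 15*(-6) = -90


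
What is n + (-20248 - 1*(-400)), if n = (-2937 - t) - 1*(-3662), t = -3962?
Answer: -15161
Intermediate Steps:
n = 4687 (n = (-2937 - 1*(-3962)) - 1*(-3662) = (-2937 + 3962) + 3662 = 1025 + 3662 = 4687)
n + (-20248 - 1*(-400)) = 4687 + (-20248 - 1*(-400)) = 4687 + (-20248 + 400) = 4687 - 19848 = -15161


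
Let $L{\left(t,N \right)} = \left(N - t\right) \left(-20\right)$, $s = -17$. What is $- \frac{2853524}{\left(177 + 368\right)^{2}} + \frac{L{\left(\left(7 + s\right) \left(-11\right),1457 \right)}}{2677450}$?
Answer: $- \frac{152963393746}{15905391725} \approx -9.6171$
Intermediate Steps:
$L{\left(t,N \right)} = - 20 N + 20 t$
$- \frac{2853524}{\left(177 + 368\right)^{2}} + \frac{L{\left(\left(7 + s\right) \left(-11\right),1457 \right)}}{2677450} = - \frac{2853524}{\left(177 + 368\right)^{2}} + \frac{\left(-20\right) 1457 + 20 \left(7 - 17\right) \left(-11\right)}{2677450} = - \frac{2853524}{545^{2}} + \left(-29140 + 20 \left(\left(-10\right) \left(-11\right)\right)\right) \frac{1}{2677450} = - \frac{2853524}{297025} + \left(-29140 + 20 \cdot 110\right) \frac{1}{2677450} = \left(-2853524\right) \frac{1}{297025} + \left(-29140 + 2200\right) \frac{1}{2677450} = - \frac{2853524}{297025} - \frac{2694}{267745} = - \frac{152963393746}{15905391725}$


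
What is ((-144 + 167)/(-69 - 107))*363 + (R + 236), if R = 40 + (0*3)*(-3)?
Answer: 3657/16 ≈ 228.56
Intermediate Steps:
R = 40 (R = 40 + 0*(-3) = 40 + 0 = 40)
((-144 + 167)/(-69 - 107))*363 + (R + 236) = ((-144 + 167)/(-69 - 107))*363 + (40 + 236) = (23/(-176))*363 + 276 = (23*(-1/176))*363 + 276 = -23/176*363 + 276 = -759/16 + 276 = 3657/16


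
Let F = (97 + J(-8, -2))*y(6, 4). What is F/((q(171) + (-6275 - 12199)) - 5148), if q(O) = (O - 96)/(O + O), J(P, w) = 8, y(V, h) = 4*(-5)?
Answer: 239400/2692883 ≈ 0.088901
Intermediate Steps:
y(V, h) = -20
q(O) = (-96 + O)/(2*O) (q(O) = (-96 + O)/((2*O)) = (-96 + O)*(1/(2*O)) = (-96 + O)/(2*O))
F = -2100 (F = (97 + 8)*(-20) = 105*(-20) = -2100)
F/((q(171) + (-6275 - 12199)) - 5148) = -2100/(((1/2)*(-96 + 171)/171 + (-6275 - 12199)) - 5148) = -2100/(((1/2)*(1/171)*75 - 18474) - 5148) = -2100/((25/114 - 18474) - 5148) = -2100/(-2106011/114 - 5148) = -2100/(-2692883/114) = -2100*(-114/2692883) = 239400/2692883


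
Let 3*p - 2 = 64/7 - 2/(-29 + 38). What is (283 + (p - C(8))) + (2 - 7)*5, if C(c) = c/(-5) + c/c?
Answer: 247817/945 ≈ 262.24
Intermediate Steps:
C(c) = 1 - c/5 (C(c) = c*(-1/5) + 1 = -c/5 + 1 = 1 - c/5)
p = 688/189 (p = 2/3 + (64/7 - 2/(-29 + 38))/3 = 2/3 + (64*(1/7) - 2/9)/3 = 2/3 + (64/7 - 2*1/9)/3 = 2/3 + (64/7 - 2/9)/3 = 2/3 + (1/3)*(562/63) = 2/3 + 562/189 = 688/189 ≈ 3.6402)
(283 + (p - C(8))) + (2 - 7)*5 = (283 + (688/189 - (1 - 1/5*8))) + (2 - 7)*5 = (283 + (688/189 - (1 - 8/5))) - 5*5 = (283 + (688/189 - 1*(-3/5))) - 25 = (283 + (688/189 + 3/5)) - 25 = (283 + 4007/945) - 25 = 271442/945 - 25 = 247817/945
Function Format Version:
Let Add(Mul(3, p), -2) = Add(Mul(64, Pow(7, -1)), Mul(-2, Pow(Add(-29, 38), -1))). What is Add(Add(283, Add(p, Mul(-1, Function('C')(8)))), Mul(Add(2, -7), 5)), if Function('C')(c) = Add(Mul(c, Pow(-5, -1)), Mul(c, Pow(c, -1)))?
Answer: Rational(247817, 945) ≈ 262.24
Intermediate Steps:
Function('C')(c) = Add(1, Mul(Rational(-1, 5), c)) (Function('C')(c) = Add(Mul(c, Rational(-1, 5)), 1) = Add(Mul(Rational(-1, 5), c), 1) = Add(1, Mul(Rational(-1, 5), c)))
p = Rational(688, 189) (p = Add(Rational(2, 3), Mul(Rational(1, 3), Add(Mul(64, Pow(7, -1)), Mul(-2, Pow(Add(-29, 38), -1))))) = Add(Rational(2, 3), Mul(Rational(1, 3), Add(Mul(64, Rational(1, 7)), Mul(-2, Pow(9, -1))))) = Add(Rational(2, 3), Mul(Rational(1, 3), Add(Rational(64, 7), Mul(-2, Rational(1, 9))))) = Add(Rational(2, 3), Mul(Rational(1, 3), Add(Rational(64, 7), Rational(-2, 9)))) = Add(Rational(2, 3), Mul(Rational(1, 3), Rational(562, 63))) = Add(Rational(2, 3), Rational(562, 189)) = Rational(688, 189) ≈ 3.6402)
Add(Add(283, Add(p, Mul(-1, Function('C')(8)))), Mul(Add(2, -7), 5)) = Add(Add(283, Add(Rational(688, 189), Mul(-1, Add(1, Mul(Rational(-1, 5), 8))))), Mul(Add(2, -7), 5)) = Add(Add(283, Add(Rational(688, 189), Mul(-1, Add(1, Rational(-8, 5))))), Mul(-5, 5)) = Add(Add(283, Add(Rational(688, 189), Mul(-1, Rational(-3, 5)))), -25) = Add(Add(283, Add(Rational(688, 189), Rational(3, 5))), -25) = Add(Add(283, Rational(4007, 945)), -25) = Add(Rational(271442, 945), -25) = Rational(247817, 945)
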